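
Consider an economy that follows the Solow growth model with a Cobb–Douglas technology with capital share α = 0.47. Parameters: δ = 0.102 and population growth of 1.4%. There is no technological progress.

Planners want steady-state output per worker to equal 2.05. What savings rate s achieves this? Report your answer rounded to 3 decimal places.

s ≈ 0.261

At the steady state, Δk = 0, so s·k^α = (n + δ)·k.
Since y* = [s/(n + δ)]^(α/(1−α)), we have s/(n + δ) = (y*)^((1−α)/α) = 2.05^1.1277 = 2.2468.
Therefore s = 2.2468 × (n + δ) = 2.2468 × 0.116 = 0.2606.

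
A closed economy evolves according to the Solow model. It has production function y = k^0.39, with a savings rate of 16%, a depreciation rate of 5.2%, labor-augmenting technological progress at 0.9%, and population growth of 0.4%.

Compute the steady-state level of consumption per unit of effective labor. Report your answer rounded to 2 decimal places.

c* ≈ 1.49

In steady state, investment equals break-even investment: s·k^α = (n + g + δ)·k.
Dividing both sides by k: k^(1−α) = s / (n + g + δ).
k^0.61 = 0.16 / (0.004 + 0.009 + 0.052) = 0.16 / 0.065 = 2.4615
k* = 2.4615^(1/0.61) ≈ 4.3784
y* = (k*)^α = 4.3784^0.39 ≈ 1.7787
c* = (1 − s)·y* = (1 − 0.16) × 1.7787 ≈ 1.4941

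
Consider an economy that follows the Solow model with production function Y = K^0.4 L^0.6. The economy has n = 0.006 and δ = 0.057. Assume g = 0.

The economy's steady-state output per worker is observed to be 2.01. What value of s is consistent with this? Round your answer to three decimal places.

In steady state, investment equals break-even investment: s·k^α = (n + δ)·k.
Since y* = [s/(n + δ)]^(α/(1−α)), we have s/(n + δ) = (y*)^((1−α)/α) = 2.01^1.5 = 2.8497.
Therefore s = 2.8497 × (n + δ) = 2.8497 × 0.063 = 0.1795.

s ≈ 0.180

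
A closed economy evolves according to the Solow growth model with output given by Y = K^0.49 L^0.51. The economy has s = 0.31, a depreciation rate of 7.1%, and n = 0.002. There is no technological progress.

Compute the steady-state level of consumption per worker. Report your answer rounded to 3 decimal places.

c* = 2.769

In steady state, investment equals break-even investment: s·k^α = (n + δ)·k.
Rearranging, k^(1−α) = s / (n + δ).
k^0.51 = 0.31 / (0.002 + 0.071) = 0.31 / 0.073 = 4.2466
k* = 4.2466^(1/0.51) ≈ 17.0394
y* = (k*)^α = 17.0394^0.49 ≈ 4.0125
c* = (1 − s)·y* = (1 − 0.31) × 4.0125 ≈ 2.7686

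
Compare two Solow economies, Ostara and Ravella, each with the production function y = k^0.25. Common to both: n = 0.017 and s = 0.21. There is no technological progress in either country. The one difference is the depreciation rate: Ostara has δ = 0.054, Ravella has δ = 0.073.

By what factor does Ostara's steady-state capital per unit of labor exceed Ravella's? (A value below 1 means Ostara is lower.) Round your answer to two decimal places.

ratio ≈ 1.37

Steady-state k* = [s/(n + δ)]^(1/(1−α)), so the ratio is [ (s_O/(n + δ)_O) / (s_R/(n + δ)_R) ]^1.3333.
s_O/(n + δ)_O = 0.21/0.071 = 2.9577; s_R/(n + δ)_R = 0.21/0.090 = 2.3333.
Ratio = (2.9577/2.3333)^1.3333 = 1.2676^1.3333 ≈ 1.3718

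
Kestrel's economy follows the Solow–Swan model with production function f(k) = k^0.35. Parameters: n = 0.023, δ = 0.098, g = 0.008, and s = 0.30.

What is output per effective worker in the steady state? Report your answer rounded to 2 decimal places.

Steady state requires s·f(k) = (n + g + δ)·k, i.e. s·k^α = (n + g + δ)·k.
Rearranging, k^(1−α) = s / (n + g + δ).
k^0.65 = 0.30 / (0.023 + 0.008 + 0.098) = 0.30 / 0.129 = 2.3256
k* = 2.3256^(1/0.65) ≈ 3.6635
y* = (k*)^α = 3.6635^0.35 ≈ 1.5753

y* = 1.58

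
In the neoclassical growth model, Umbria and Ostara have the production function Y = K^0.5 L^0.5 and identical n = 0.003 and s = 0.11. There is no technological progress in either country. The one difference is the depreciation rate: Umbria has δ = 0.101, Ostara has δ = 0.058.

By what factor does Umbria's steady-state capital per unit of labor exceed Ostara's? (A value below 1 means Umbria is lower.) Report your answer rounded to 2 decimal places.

ratio ≈ 0.34

Steady-state k* = [s/(n + δ)]^(1/(1−α)), so the ratio is [ (s_U/(n + δ)_U) / (s_O/(n + δ)_O) ]^2.
s_U/(n + δ)_U = 0.11/0.104 = 1.0577; s_O/(n + δ)_O = 0.11/0.061 = 1.8033.
Ratio = (1.0577/1.8033)^2 = 0.5865^2 ≈ 0.3440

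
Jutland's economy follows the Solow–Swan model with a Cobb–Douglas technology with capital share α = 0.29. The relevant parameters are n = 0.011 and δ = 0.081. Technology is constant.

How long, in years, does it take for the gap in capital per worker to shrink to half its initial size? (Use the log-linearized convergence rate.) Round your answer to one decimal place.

Near the steady state the convergence rate is λ = (1 − α)(n + δ).
λ = (1 − 0.29) × 0.092 = 0.71 × 0.092 = 0.06532
Half-life = ln 2 / λ = 0.6931 / 0.06532 ≈ 10.61 years

about 10.6 years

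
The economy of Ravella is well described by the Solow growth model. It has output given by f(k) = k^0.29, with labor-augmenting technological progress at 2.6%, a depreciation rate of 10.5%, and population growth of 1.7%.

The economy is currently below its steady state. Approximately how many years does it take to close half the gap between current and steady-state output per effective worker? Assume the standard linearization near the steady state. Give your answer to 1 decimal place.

Near the steady state the convergence rate is λ = (1 − α)(n + g + δ).
λ = (1 − 0.29) × 0.148 = 0.71 × 0.148 = 0.10508
Half-life = ln 2 / λ = 0.6931 / 0.10508 ≈ 6.60 years

t_½ ≈ 6.6 years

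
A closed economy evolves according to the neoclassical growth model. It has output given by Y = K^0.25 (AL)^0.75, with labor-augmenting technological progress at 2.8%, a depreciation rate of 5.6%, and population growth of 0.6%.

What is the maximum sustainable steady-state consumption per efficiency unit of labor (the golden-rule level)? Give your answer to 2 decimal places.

At the golden rule, f'(k) = n + g + δ, so α·k^(α−1) = n + g + δ and k_gold = (α/(n + g + δ))^(1/(1−α)).
k_gold = (0.25/0.090)^(1/0.75) = 2.7778^1.3333 ≈ 3.9047
c_gold = f(k_gold) − (n + g + δ)·k_gold = 1.4057 − 0.090×3.9047 ≈ 1.0543

c_gold ≈ 1.05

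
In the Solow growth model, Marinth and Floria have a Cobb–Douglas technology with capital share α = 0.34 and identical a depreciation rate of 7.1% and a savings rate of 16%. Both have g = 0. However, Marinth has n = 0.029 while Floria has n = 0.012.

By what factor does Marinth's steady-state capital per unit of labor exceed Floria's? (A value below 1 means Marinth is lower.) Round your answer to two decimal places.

Steady-state k* = [s/(n + δ)]^(1/(1−α)), so the ratio is [ (s_M/(n + δ)_M) / (s_F/(n + δ)_F) ]^1.5152.
s_M/(n + δ)_M = 0.16/0.100 = 1.6000; s_F/(n + δ)_F = 0.16/0.083 = 1.9277.
Ratio = (1.6000/1.9277)^1.5152 = 0.8300^1.5152 ≈ 0.7540

ratio ≈ 0.75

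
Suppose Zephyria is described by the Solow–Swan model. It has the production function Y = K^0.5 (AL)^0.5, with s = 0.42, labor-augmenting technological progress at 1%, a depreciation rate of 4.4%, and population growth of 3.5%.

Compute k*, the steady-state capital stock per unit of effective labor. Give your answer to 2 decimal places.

At the steady state, Δk = 0, so s·k^α = (n + g + δ)·k.
Dividing both sides by k: k^(1−α) = s / (n + g + δ).
k^0.5 = 0.42 / (0.035 + 0.010 + 0.044) = 0.42 / 0.089 = 4.7191
k* = 4.7191^(1/0.5) ≈ 22.2699

k* = 22.27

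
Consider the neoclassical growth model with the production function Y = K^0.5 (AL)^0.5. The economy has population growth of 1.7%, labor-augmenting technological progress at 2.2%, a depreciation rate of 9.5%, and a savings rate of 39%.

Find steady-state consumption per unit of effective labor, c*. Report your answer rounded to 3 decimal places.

c* = 1.775

Steady state requires s·f(k) = (n + g + δ)·k, i.e. s·k^α = (n + g + δ)·k.
Rearranging, k^(1−α) = s / (n + g + δ).
k^0.5 = 0.39 / (0.017 + 0.022 + 0.095) = 0.39 / 0.134 = 2.9104
k* = 2.9104^(1/0.5) ≈ 8.4704
y* = (k*)^α = 8.4704^0.5 ≈ 2.9104
c* = (1 − s)·y* = (1 − 0.39) × 2.9104 ≈ 1.7753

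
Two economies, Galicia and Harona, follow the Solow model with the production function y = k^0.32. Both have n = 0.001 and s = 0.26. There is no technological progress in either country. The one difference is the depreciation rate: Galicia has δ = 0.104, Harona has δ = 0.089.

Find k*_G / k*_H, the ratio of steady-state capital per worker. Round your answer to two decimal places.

Steady-state k* = [s/(n + δ)]^(1/(1−α)), so the ratio is [ (s_G/(n + δ)_G) / (s_H/(n + δ)_H) ]^1.4706.
s_G/(n + δ)_G = 0.26/0.105 = 2.4762; s_H/(n + δ)_H = 0.26/0.090 = 2.8889.
Ratio = (2.4762/2.8889)^1.4706 = 0.8571^1.4706 ≈ 0.7971

k*_G / k*_H ≈ 0.80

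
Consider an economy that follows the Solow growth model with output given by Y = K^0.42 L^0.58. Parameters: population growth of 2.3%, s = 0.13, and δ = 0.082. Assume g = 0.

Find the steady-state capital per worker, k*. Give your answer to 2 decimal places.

In steady state, investment equals break-even investment: s·k^α = (n + δ)·k.
Rearranging, k^(1−α) = s / (n + δ).
k^0.58 = 0.13 / (0.023 + 0.082) = 0.13 / 0.105 = 1.2381
k* = 1.2381^(1/0.58) ≈ 1.4452

k* = 1.45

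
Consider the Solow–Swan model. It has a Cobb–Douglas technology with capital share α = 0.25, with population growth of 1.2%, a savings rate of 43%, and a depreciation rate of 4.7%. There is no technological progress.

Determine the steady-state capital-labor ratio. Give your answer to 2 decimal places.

k* ≈ 14.13

At the steady state, Δk = 0, so s·k^α = (n + δ)·k.
Rearranging, k^(1−α) = s / (n + δ).
k^0.75 = 0.43 / (0.012 + 0.047) = 0.43 / 0.059 = 7.2881
k* = 7.2881^(1/0.75) ≈ 14.1303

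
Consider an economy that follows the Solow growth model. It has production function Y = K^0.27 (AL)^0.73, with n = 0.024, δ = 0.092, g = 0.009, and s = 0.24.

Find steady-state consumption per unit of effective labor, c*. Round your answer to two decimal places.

c* ≈ 0.97

At the steady state, Δk = 0, so s·k^α = (n + g + δ)·k.
Dividing both sides by k: k^(1−α) = s / (n + g + δ).
k^0.73 = 0.24 / (0.024 + 0.009 + 0.092) = 0.24 / 0.125 = 1.9200
k* = 1.9200^(1/0.73) ≈ 2.4439
y* = (k*)^α = 2.4439^0.27 ≈ 1.2729
c* = (1 − s)·y* = (1 − 0.24) × 1.2729 ≈ 0.9674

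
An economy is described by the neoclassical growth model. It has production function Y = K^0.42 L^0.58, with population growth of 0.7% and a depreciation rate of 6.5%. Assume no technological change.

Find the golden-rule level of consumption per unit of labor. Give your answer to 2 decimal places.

At the golden rule, f'(k) = n + δ, so α·k^(α−1) = n + δ and k_gold = (α/(n + δ))^(1/(1−α)).
k_gold = (0.42/0.072)^(1/0.58) = 5.8333^1.7241 ≈ 20.9176
c_gold = f(k_gold) − (n + δ)·k_gold = 3.5860 − 0.072×20.9176 ≈ 2.0799

c_gold ≈ 2.08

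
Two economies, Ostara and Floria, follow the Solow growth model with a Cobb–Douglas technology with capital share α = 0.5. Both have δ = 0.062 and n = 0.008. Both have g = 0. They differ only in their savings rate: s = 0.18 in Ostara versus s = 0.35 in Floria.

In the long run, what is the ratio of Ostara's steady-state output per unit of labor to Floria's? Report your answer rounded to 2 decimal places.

Steady-state y* = [s/(n + δ)]^(α/(1−α)), so the ratio is [ (s_O/(n + δ)_O) / (s_F/(n + δ)_F) ]^1.
s_O/(n + δ)_O = 0.18/0.070 = 2.5714; s_F/(n + δ)_F = 0.35/0.070 = 5.0000.
Ratio = (2.5714/5.0000)^1 = 0.5143^1 ≈ 0.5143

ratio ≈ 0.51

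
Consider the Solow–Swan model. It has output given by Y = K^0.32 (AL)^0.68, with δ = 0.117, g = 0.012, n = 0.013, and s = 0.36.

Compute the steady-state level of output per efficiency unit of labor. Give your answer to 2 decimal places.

y* = 1.55

Steady state requires s·f(k) = (n + g + δ)·k, i.e. s·k^α = (n + g + δ)·k.
Dividing both sides by k: k^(1−α) = s / (n + g + δ).
k^0.68 = 0.36 / (0.013 + 0.012 + 0.117) = 0.36 / 0.142 = 2.5352
k* = 2.5352^(1/0.68) ≈ 3.9277
y* = (k*)^α = 3.9277^0.32 ≈ 1.5493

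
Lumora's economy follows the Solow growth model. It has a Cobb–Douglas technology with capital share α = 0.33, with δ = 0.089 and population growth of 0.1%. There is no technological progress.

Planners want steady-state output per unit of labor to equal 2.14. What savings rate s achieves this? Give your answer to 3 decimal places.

In steady state, investment equals break-even investment: s·k^α = (n + δ)·k.
Since y* = [s/(n + δ)]^(α/(1−α)), we have s/(n + δ) = (y*)^((1−α)/α) = 2.14^2.0303 = 4.6864.
Therefore s = 4.6864 × (n + δ) = 4.6864 × 0.090 = 0.4218.

s ≈ 0.422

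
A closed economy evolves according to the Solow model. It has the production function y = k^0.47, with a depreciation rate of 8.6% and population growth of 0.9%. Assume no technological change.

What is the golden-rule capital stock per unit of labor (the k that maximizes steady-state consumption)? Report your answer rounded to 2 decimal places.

k_gold ≈ 20.42

The golden rule sets f'(k) = n + δ, i.e. α·k^(α−1) = n + δ.
So k^(1−α) = α / (n + δ) = 0.47 / 0.095 = 4.9474.
k_gold = 4.9474^(1/0.53) ≈ 20.4242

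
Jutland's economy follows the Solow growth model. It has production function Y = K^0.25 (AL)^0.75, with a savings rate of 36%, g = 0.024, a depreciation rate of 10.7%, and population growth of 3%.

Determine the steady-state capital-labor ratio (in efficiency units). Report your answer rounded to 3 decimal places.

k* ≈ 2.924

At the steady state, Δk = 0, so s·k^α = (n + g + δ)·k.
Dividing both sides by k: k^(1−α) = s / (n + g + δ).
k^0.75 = 0.36 / (0.030 + 0.024 + 0.107) = 0.36 / 0.161 = 2.2360
k* = 2.2360^(1/0.75) ≈ 2.9239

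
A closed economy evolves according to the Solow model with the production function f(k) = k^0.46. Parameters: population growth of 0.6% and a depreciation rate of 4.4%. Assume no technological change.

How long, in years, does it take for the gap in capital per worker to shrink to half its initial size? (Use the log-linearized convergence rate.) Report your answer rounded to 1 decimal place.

half-life ≈ 25.7 years

Near the steady state the convergence rate is λ = (1 − α)(n + δ).
λ = (1 − 0.46) × 0.050 = 0.54 × 0.050 = 0.0270
Half-life = ln 2 / λ = 0.6931 / 0.0270 ≈ 25.67 years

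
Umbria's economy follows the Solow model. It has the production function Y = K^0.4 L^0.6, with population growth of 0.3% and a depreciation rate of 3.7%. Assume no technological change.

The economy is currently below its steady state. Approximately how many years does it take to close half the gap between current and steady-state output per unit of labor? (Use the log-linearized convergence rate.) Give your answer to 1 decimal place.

half-life ≈ 28.9 years

Near the steady state the convergence rate is λ = (1 − α)(n + δ).
λ = (1 − 0.4) × 0.040 = 0.6 × 0.040 = 0.0240
Half-life = ln 2 / λ = 0.6931 / 0.0240 ≈ 28.88 years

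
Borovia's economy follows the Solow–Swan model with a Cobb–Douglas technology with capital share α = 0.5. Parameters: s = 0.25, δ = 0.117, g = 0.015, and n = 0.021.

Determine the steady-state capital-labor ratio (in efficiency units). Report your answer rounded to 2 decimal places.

Steady state requires s·f(k) = (n + g + δ)·k, i.e. s·k^α = (n + g + δ)·k.
Dividing both sides by k: k^(1−α) = s / (n + g + δ).
k^0.5 = 0.25 / (0.021 + 0.015 + 0.117) = 0.25 / 0.153 = 1.6340
k* = 1.6340^(1/0.5) ≈ 2.6700

k* = 2.67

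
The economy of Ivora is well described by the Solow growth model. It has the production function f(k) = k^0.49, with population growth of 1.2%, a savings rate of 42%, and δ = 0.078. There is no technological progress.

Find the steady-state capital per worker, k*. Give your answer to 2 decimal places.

At the steady state, Δk = 0, so s·k^α = (n + δ)·k.
Rearranging, k^(1−α) = s / (n + δ).
k^0.51 = 0.42 / (0.012 + 0.078) = 0.42 / 0.090 = 4.6667
k* = 4.6667^(1/0.51) ≈ 20.5014

k* = 20.50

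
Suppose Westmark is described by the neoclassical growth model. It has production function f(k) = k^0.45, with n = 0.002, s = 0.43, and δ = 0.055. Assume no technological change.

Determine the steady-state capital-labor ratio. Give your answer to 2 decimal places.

k* = 39.41

In steady state, investment equals break-even investment: s·k^α = (n + δ)·k.
Rearranging, k^(1−α) = s / (n + δ).
k^0.55 = 0.43 / (0.002 + 0.055) = 0.43 / 0.057 = 7.5439
k* = 7.5439^(1/0.55) ≈ 39.4120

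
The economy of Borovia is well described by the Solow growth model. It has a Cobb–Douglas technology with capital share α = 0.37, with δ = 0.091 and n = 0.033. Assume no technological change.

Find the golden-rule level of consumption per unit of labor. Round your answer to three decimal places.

At the golden rule, f'(k) = n + δ, so α·k^(α−1) = n + δ and k_gold = (α/(n + δ))^(1/(1−α)).
k_gold = (0.37/0.124)^(1/0.63) = 2.9839^1.5873 ≈ 5.6705
c_gold = f(k_gold) − (n + δ)·k_gold = 1.9004 − 0.124×5.6705 ≈ 1.1973

c_gold ≈ 1.197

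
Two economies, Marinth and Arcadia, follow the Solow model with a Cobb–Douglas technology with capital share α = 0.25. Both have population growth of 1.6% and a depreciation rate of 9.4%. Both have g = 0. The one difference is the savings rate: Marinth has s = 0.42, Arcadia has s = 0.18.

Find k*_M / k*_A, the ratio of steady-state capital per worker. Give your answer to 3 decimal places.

k*_M / k*_A ≈ 3.095

Steady-state k* = [s/(n + δ)]^(1/(1−α)), so the ratio is [ (s_M/(n + δ)_M) / (s_A/(n + δ)_A) ]^1.3333.
s_M/(n + δ)_M = 0.42/0.110 = 3.8182; s_A/(n + δ)_A = 0.18/0.110 = 1.6364.
Ratio = (3.8182/1.6364)^1.3333 = 2.3333^1.3333 ≈ 3.0947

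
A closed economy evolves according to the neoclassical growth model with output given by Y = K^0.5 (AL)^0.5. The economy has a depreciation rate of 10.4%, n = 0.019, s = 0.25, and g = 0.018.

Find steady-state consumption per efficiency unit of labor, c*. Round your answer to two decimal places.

At the steady state, Δk = 0, so s·k^α = (n + g + δ)·k.
Dividing both sides by k: k^(1−α) = s / (n + g + δ).
k^0.5 = 0.25 / (0.019 + 0.018 + 0.104) = 0.25 / 0.141 = 1.7730
k* = 1.7730^(1/0.5) ≈ 3.1435
y* = (k*)^α = 3.1435^0.5 ≈ 1.7730
c* = (1 − s)·y* = (1 − 0.25) × 1.7730 ≈ 1.3298

c* = 1.33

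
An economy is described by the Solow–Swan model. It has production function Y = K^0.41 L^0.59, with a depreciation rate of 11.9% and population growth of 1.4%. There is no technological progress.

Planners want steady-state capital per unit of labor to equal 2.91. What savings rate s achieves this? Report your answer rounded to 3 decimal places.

s ≈ 0.250

Steady state requires s·f(k) = (n + δ)·k, i.e. s·k^α = (n + δ)·k.
So s / (n + δ) = (k*)^(1−α) = 2.91^0.59 = 1.8780.
Therefore s = 1.8780 × (n + δ) = 1.8780 × 0.133 = 0.2498.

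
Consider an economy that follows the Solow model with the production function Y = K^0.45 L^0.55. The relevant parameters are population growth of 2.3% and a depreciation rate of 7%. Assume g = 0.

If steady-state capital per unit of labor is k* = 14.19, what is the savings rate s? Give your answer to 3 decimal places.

Steady state requires s·f(k) = (n + δ)·k, i.e. s·k^α = (n + δ)·k.
So s / (n + δ) = (k*)^(1−α) = 14.19^0.55 = 4.3012.
Therefore s = 4.3012 × (n + δ) = 4.3012 × 0.093 = 0.4000.

s ≈ 0.400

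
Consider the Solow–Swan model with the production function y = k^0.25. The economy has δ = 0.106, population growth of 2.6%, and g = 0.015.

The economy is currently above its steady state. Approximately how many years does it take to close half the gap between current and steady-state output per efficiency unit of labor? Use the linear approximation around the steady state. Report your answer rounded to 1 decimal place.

Near the steady state the convergence rate is λ = (1 − α)(n + g + δ).
λ = (1 − 0.25) × 0.147 = 0.75 × 0.147 = 0.11025
Half-life = ln 2 / λ = 0.6931 / 0.11025 ≈ 6.29 years

about 6.3 years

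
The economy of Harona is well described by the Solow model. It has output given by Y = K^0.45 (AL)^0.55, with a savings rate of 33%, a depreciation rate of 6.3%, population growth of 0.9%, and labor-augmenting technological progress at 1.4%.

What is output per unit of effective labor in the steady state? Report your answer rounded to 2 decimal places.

y* ≈ 3.00

In steady state, investment equals break-even investment: s·k^α = (n + g + δ)·k.
Dividing both sides by k: k^(1−α) = s / (n + g + δ).
k^0.55 = 0.33 / (0.009 + 0.014 + 0.063) = 0.33 / 0.086 = 3.8372
k* = 3.8372^(1/0.55) ≈ 11.5304
y* = (k*)^α = 11.5304^0.45 ≈ 3.0049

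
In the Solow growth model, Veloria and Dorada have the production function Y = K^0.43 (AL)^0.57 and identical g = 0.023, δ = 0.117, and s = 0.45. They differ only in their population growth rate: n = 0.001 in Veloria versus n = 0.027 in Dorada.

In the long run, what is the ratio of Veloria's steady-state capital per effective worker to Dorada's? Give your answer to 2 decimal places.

ratio ≈ 1.35

Steady-state k* = [s/(n + g + δ)]^(1/(1−α)), so the ratio is [ (s_V/(n + g + δ)_V) / (s_D/(n + g + δ)_D) ]^1.7544.
s_V/(n + g + δ)_V = 0.45/0.141 = 3.1915; s_D/(n + g + δ)_D = 0.45/0.167 = 2.6946.
Ratio = (3.1915/2.6946)^1.7544 = 1.1844^1.7544 ≈ 1.3457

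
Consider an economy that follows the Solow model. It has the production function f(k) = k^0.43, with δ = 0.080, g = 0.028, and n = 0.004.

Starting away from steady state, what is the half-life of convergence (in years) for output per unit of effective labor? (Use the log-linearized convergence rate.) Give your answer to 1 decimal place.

Near the steady state the convergence rate is λ = (1 − α)(n + g + δ).
λ = (1 − 0.43) × 0.112 = 0.57 × 0.112 = 0.06384
Half-life = ln 2 / λ = 0.6931 / 0.06384 ≈ 10.86 years

about 10.9 years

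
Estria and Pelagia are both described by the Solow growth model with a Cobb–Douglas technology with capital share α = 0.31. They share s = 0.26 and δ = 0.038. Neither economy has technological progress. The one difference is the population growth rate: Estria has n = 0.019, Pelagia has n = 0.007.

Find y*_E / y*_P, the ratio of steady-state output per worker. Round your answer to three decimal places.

Steady-state y* = [s/(n + δ)]^(α/(1−α)), so the ratio is [ (s_E/(n + δ)_E) / (s_P/(n + δ)_P) ]^0.4493.
s_E/(n + δ)_E = 0.26/0.057 = 4.5614; s_P/(n + δ)_P = 0.26/0.045 = 5.7778.
Ratio = (4.5614/5.7778)^0.4493 = 0.7895^0.4493 ≈ 0.8992

y*_E / y*_P ≈ 0.899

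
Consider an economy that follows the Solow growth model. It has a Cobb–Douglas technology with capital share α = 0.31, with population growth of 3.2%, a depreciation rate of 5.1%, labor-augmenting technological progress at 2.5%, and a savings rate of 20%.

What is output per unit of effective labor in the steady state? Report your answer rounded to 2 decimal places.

In steady state, investment equals break-even investment: s·k^α = (n + g + δ)·k.
Dividing both sides by k: k^(1−α) = s / (n + g + δ).
k^0.69 = 0.20 / (0.032 + 0.025 + 0.051) = 0.20 / 0.108 = 1.8519
k* = 1.8519^(1/0.69) ≈ 2.4426
y* = (k*)^α = 2.4426^0.31 ≈ 1.3190

y* ≈ 1.32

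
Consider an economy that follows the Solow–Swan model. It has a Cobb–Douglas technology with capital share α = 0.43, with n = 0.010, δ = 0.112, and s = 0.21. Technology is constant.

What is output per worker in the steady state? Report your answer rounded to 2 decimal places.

y* ≈ 1.51

Steady state requires s·f(k) = (n + δ)·k, i.e. s·k^α = (n + δ)·k.
Rearranging, k^(1−α) = s / (n + δ).
k^0.57 = 0.21 / (0.010 + 0.112) = 0.21 / 0.122 = 1.7213
k* = 1.7213^(1/0.57) ≈ 2.5929
y* = (k*)^α = 2.5929^0.43 ≈ 1.5064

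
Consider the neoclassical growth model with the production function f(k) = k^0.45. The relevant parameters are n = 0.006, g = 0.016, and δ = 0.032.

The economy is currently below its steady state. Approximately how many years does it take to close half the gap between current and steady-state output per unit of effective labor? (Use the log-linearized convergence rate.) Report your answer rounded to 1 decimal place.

Near the steady state the convergence rate is λ = (1 − α)(n + g + δ).
λ = (1 − 0.45) × 0.054 = 0.55 × 0.054 = 0.0297
Half-life = ln 2 / λ = 0.6931 / 0.0297 ≈ 23.34 years

about 23.3 years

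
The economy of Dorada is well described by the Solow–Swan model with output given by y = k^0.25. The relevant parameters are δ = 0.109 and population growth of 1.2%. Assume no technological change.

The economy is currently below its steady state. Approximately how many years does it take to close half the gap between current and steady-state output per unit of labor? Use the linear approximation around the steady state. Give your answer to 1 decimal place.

Near the steady state the convergence rate is λ = (1 − α)(n + δ).
λ = (1 − 0.25) × 0.121 = 0.75 × 0.121 = 0.09075
Half-life = ln 2 / λ = 0.6931 / 0.09075 ≈ 7.64 years

t_½ ≈ 7.6 years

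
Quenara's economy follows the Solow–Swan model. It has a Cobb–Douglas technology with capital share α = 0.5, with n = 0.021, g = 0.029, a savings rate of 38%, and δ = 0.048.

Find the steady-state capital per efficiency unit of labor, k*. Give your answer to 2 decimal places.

Steady state requires s·f(k) = (n + g + δ)·k, i.e. s·k^α = (n + g + δ)·k.
Dividing both sides by k: k^(1−α) = s / (n + g + δ).
k^0.5 = 0.38 / (0.021 + 0.029 + 0.048) = 0.38 / 0.098 = 3.8776
k* = 3.8776^(1/0.5) ≈ 15.0358

k* = 15.04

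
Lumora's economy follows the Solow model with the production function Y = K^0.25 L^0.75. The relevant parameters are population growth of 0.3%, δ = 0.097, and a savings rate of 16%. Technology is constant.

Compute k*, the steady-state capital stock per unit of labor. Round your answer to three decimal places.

k* ≈ 1.871

In steady state, investment equals break-even investment: s·k^α = (n + δ)·k.
Dividing both sides by k: k^(1−α) = s / (n + δ).
k^0.75 = 0.16 / (0.003 + 0.097) = 0.16 / 0.100 = 1.6000
k* = 1.6000^(1/0.75) ≈ 1.8714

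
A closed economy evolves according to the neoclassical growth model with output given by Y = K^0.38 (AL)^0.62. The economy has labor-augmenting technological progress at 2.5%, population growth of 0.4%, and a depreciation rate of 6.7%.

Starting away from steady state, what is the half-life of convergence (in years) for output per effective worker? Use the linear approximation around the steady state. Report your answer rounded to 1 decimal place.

half-life ≈ 11.6 years

Near the steady state the convergence rate is λ = (1 − α)(n + g + δ).
λ = (1 − 0.38) × 0.096 = 0.62 × 0.096 = 0.05952
Half-life = ln 2 / λ = 0.6931 / 0.05952 ≈ 11.64 years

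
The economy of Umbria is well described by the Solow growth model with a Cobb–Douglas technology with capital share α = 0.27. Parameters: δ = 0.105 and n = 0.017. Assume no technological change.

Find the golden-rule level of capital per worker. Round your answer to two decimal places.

The golden rule sets f'(k) = n + δ, i.e. α·k^(α−1) = n + δ.
So k^(1−α) = α / (n + δ) = 0.27 / 0.122 = 2.2131.
k_gold = 2.2131^(1/0.73) ≈ 2.9690

k_gold ≈ 2.97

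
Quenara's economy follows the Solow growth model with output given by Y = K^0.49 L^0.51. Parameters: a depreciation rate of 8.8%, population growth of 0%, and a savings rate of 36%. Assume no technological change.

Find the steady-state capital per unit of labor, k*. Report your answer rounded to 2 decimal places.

k* = 15.84

In steady state, investment equals break-even investment: s·k^α = (n + δ)·k.
Rearranging, k^(1−α) = s / (n + δ).
k^0.51 = 0.36 / (0.000 + 0.088) = 0.36 / 0.088 = 4.0909
k* = 4.0909^(1/0.51) ≈ 15.8360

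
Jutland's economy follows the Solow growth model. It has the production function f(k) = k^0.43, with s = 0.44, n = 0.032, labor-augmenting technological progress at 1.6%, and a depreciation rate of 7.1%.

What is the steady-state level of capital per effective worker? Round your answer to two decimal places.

In steady state, investment equals break-even investment: s·k^α = (n + g + δ)·k.
Rearranging, k^(1−α) = s / (n + g + δ).
k^0.57 = 0.44 / (0.032 + 0.016 + 0.071) = 0.44 / 0.119 = 3.6975
k* = 3.6975^(1/0.57) ≈ 9.9159

k* = 9.92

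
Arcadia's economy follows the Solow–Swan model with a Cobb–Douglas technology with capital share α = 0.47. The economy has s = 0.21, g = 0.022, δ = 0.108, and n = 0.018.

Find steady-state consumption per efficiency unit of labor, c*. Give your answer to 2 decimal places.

c* ≈ 1.08

Steady state requires s·f(k) = (n + g + δ)·k, i.e. s·k^α = (n + g + δ)·k.
Dividing both sides by k: k^(1−α) = s / (n + g + δ).
k^0.53 = 0.21 / (0.018 + 0.022 + 0.108) = 0.21 / 0.148 = 1.4189
k* = 1.4189^(1/0.53) ≈ 1.9351
y* = (k*)^α = 1.9351^0.47 ≈ 1.3638
c* = (1 − s)·y* = (1 − 0.21) × 1.3638 ≈ 1.0774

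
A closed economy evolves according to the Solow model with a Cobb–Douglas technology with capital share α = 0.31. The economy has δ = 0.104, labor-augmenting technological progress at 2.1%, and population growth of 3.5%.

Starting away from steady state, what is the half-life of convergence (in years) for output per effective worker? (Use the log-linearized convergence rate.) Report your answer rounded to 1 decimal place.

half-life ≈ 6.3 years

Near the steady state the convergence rate is λ = (1 − α)(n + g + δ).
λ = (1 − 0.31) × 0.160 = 0.69 × 0.160 = 0.1104
Half-life = ln 2 / λ = 0.6931 / 0.1104 ≈ 6.28 years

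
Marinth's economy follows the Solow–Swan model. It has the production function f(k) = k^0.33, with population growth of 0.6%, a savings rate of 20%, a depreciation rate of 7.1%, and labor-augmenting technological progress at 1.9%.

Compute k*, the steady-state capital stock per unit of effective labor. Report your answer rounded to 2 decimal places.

Steady state requires s·f(k) = (n + g + δ)·k, i.e. s·k^α = (n + g + δ)·k.
Dividing both sides by k: k^(1−α) = s / (n + g + δ).
k^0.67 = 0.20 / (0.006 + 0.019 + 0.071) = 0.20 / 0.096 = 2.0833
k* = 2.0833^(1/0.67) ≈ 2.9905

k* ≈ 2.99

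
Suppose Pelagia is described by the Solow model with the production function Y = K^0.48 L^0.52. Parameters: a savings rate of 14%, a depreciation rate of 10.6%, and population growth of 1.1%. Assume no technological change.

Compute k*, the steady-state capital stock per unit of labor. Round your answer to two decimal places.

In steady state, investment equals break-even investment: s·k^α = (n + δ)·k.
Rearranging, k^(1−α) = s / (n + δ).
k^0.52 = 0.14 / (0.011 + 0.106) = 0.14 / 0.117 = 1.1966
k* = 1.1966^(1/0.52) ≈ 1.4122

k* ≈ 1.41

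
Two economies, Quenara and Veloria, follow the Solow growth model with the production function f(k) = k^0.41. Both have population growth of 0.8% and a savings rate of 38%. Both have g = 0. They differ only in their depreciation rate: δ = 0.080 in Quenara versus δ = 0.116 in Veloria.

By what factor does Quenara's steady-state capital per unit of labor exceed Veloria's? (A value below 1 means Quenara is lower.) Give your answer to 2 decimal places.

ratio ≈ 1.79

Steady-state k* = [s/(n + δ)]^(1/(1−α)), so the ratio is [ (s_Q/(n + δ)_Q) / (s_V/(n + δ)_V) ]^1.6949.
s_Q/(n + δ)_Q = 0.38/0.088 = 4.3182; s_V/(n + δ)_V = 0.38/0.124 = 3.0645.
Ratio = (4.3182/3.0645)^1.6949 = 1.4091^1.6949 ≈ 1.7883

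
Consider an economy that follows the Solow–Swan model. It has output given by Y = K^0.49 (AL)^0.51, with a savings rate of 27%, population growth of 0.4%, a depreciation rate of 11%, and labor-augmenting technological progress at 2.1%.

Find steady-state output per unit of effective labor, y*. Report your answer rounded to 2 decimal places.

Steady state requires s·f(k) = (n + g + δ)·k, i.e. s·k^α = (n + g + δ)·k.
Dividing both sides by k: k^(1−α) = s / (n + g + δ).
k^0.51 = 0.27 / (0.004 + 0.021 + 0.110) = 0.27 / 0.135 = 2.0000
k* = 2.0000^(1/0.51) ≈ 3.8927
y* = (k*)^α = 3.8927^0.49 ≈ 1.9464

y* ≈ 1.95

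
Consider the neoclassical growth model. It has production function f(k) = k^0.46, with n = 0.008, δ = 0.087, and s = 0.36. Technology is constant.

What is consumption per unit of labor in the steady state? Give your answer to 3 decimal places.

At the steady state, Δk = 0, so s·k^α = (n + δ)·k.
Rearranging, k^(1−α) = s / (n + δ).
k^0.54 = 0.36 / (0.008 + 0.087) = 0.36 / 0.095 = 3.7895
k* = 3.7895^(1/0.54) ≈ 11.7882
y* = (k*)^α = 11.7882^0.46 ≈ 3.1108
c* = (1 − s)·y* = (1 − 0.36) × 3.1108 ≈ 1.9909

c* ≈ 1.991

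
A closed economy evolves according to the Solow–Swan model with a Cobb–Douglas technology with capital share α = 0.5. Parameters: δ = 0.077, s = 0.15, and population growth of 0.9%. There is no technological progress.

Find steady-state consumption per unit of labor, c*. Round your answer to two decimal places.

Steady state requires s·f(k) = (n + δ)·k, i.e. s·k^α = (n + δ)·k.
Rearranging, k^(1−α) = s / (n + δ).
k^0.5 = 0.15 / (0.009 + 0.077) = 0.15 / 0.086 = 1.7442
k* = 1.7442^(1/0.5) ≈ 3.0422
y* = (k*)^α = 3.0422^0.5 ≈ 1.7442
c* = (1 − s)·y* = (1 − 0.15) × 1.7442 ≈ 1.4826

c* ≈ 1.48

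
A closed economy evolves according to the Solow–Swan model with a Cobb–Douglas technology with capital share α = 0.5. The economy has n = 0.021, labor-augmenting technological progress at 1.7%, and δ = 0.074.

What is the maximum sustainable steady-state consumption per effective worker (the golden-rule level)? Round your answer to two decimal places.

At the golden rule, f'(k) = n + g + δ, so α·k^(α−1) = n + g + δ and k_gold = (α/(n + g + δ))^(1/(1−α)).
k_gold = (0.5/0.112)^(1/0.5) = 4.4643^2 ≈ 19.9300
c_gold = f(k_gold) − (n + g + δ)·k_gold = 4.4643 − 0.112×19.9300 ≈ 2.2321

c_gold ≈ 2.23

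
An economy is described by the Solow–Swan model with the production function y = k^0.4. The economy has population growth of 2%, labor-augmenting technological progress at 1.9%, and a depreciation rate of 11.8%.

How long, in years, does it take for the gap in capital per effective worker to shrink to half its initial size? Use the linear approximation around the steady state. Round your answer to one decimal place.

Near the steady state the convergence rate is λ = (1 − α)(n + g + δ).
λ = (1 − 0.4) × 0.157 = 0.6 × 0.157 = 0.0942
Half-life = ln 2 / λ = 0.6931 / 0.0942 ≈ 7.36 years

t_½ ≈ 7.4 years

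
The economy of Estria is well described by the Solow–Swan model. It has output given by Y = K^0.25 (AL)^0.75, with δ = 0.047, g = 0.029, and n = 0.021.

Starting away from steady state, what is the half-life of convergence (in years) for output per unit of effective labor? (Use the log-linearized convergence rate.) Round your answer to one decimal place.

about 9.5 years

Near the steady state the convergence rate is λ = (1 − α)(n + g + δ).
λ = (1 − 0.25) × 0.097 = 0.75 × 0.097 = 0.07275
Half-life = ln 2 / λ = 0.6931 / 0.07275 ≈ 9.53 years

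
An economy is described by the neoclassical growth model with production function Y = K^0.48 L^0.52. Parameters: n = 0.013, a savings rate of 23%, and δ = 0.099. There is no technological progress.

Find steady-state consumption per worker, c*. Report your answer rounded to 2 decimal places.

c* = 1.50

Steady state requires s·f(k) = (n + δ)·k, i.e. s·k^α = (n + δ)·k.
Rearranging, k^(1−α) = s / (n + δ).
k^0.52 = 0.23 / (0.013 + 0.099) = 0.23 / 0.112 = 2.0536
k* = 2.0536^(1/0.52) ≈ 3.9902
y* = (k*)^α = 3.9902^0.48 ≈ 1.9430
c* = (1 − s)·y* = (1 − 0.23) × 1.9430 ≈ 1.4961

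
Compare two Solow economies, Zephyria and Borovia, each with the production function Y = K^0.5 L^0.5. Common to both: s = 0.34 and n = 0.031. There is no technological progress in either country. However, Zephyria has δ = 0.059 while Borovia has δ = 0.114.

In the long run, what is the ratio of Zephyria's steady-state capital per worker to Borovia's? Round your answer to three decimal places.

Steady-state k* = [s/(n + δ)]^(1/(1−α)), so the ratio is [ (s_Z/(n + δ)_Z) / (s_B/(n + δ)_B) ]^2.
s_Z/(n + δ)_Z = 0.34/0.090 = 3.7778; s_B/(n + δ)_B = 0.34/0.145 = 2.3448.
Ratio = (3.7778/2.3448)^2 = 1.6111^2 ≈ 2.5956

k*_Z / k*_B ≈ 2.596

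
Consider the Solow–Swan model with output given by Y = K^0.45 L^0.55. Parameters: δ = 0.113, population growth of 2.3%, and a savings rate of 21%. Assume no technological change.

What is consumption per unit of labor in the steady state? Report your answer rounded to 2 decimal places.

c* ≈ 1.13

At the steady state, Δk = 0, so s·k^α = (n + δ)·k.
Rearranging, k^(1−α) = s / (n + δ).
k^0.55 = 0.21 / (0.023 + 0.113) = 0.21 / 0.136 = 1.5441
k* = 1.5441^(1/0.55) ≈ 2.2032
y* = (k*)^α = 2.2032^0.45 ≈ 1.4268
c* = (1 − s)·y* = (1 − 0.21) × 1.4268 ≈ 1.1272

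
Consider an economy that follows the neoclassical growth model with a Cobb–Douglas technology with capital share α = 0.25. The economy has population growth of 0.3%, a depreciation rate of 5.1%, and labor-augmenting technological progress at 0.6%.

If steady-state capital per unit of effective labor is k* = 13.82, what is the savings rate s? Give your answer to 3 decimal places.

Steady state requires s·f(k) = (n + g + δ)·k, i.e. s·k^α = (n + g + δ)·k.
So s / (n + g + δ) = (k*)^(1−α) = 13.82^0.75 = 7.1677.
Therefore s = 7.1677 × (n + g + δ) = 7.1677 × 0.060 = 0.4301.

s ≈ 0.430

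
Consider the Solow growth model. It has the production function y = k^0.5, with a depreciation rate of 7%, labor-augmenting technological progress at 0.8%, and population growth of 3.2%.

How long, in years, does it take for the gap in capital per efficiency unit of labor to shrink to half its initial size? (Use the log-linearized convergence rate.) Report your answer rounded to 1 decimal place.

half-life ≈ 12.6 years

Near the steady state the convergence rate is λ = (1 − α)(n + g + δ).
λ = (1 − 0.5) × 0.110 = 0.5 × 0.110 = 0.0550
Half-life = ln 2 / λ = 0.6931 / 0.0550 ≈ 12.60 years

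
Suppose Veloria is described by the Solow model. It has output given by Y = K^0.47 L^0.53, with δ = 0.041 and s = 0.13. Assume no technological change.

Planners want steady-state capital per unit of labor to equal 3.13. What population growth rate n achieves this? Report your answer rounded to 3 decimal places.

At the steady state, Δk = 0, so s·k^α = (n + δ)·k.
So s / (n + δ) = (k*)^(1−α) = 3.13^0.53 = 1.8308.
Therefore n + δ = s / 1.8308 = 0.13 / 1.8308 = 0.0710, so n = 0.0710 − 0.041 = 0.0300.

n ≈ 0.030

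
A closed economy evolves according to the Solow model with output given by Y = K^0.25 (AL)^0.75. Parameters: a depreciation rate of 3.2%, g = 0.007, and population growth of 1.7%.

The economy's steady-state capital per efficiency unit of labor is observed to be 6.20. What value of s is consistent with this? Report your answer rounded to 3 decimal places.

s ≈ 0.220

In steady state, investment equals break-even investment: s·k^α = (n + g + δ)·k.
So s / (n + g + δ) = (k*)^(1−α) = 6.20^0.75 = 3.9291.
Therefore s = 3.9291 × (n + g + δ) = 3.9291 × 0.056 = 0.2200.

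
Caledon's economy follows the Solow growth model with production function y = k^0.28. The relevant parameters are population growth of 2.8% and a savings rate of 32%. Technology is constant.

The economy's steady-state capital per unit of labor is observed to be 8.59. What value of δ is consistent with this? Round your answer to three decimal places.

Steady state requires s·f(k) = (n + δ)·k, i.e. s·k^α = (n + δ)·k.
So s / (n + δ) = (k*)^(1−α) = 8.59^0.72 = 4.7041.
Therefore n + δ = s / 4.7041 = 0.32 / 4.7041 = 0.0680, so δ = 0.0680 − 0.028 = 0.0400.

δ ≈ 0.040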